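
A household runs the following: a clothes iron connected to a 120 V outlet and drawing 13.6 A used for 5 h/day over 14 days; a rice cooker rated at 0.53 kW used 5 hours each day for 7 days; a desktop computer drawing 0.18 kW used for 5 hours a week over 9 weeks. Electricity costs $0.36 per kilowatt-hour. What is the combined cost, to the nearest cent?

$50.72

clothes iron: Power = 13.6 A × 120 V = 1632 W = 1.632 kW
clothes iron: Runtime = 5 h/day × 14 days = 70 h
clothes iron: 1.632 kW × 70 h = 114.24 kWh
rice cooker: Runtime = 5 h/day × 7 days = 35 h
rice cooker: 0.53 kW × 35 h = 18.55 kWh
desktop computer: Runtime = 5 h/week × 9 weeks = 45 h
desktop computer: 0.18 kW × 45 h = 8.1 kWh
Total energy = 140.89 kWh
Cost = 140.89 × $0.36 = $50.72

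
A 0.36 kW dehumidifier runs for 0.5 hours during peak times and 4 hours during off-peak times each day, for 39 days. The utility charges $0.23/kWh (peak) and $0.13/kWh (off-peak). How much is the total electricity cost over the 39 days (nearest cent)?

$8.92

Peak energy = 0.36 kW × 0.5 h × 39 = 7.02 kWh
Off-peak energy = 0.36 kW × 4 h × 39 = 56.16 kWh
Cost = 7.02 × $0.23 + 56.16 × $0.13 = $1.6146 + $7.3008 = $8.92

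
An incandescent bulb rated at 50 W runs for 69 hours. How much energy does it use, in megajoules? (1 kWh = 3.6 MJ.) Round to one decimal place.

12.4 MJ

Energy = 0.05 kW × 69 h = 3.45 kWh
= 3.45 × 3.6 MJ = 12.4 MJ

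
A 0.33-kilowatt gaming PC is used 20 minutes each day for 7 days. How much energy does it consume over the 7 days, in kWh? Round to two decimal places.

Runtime = 20 min × 7 = 140 min = 2.333333… h
Energy = 0.33 kW × 2.333333… h = 0.77 kWh

0.77 kWh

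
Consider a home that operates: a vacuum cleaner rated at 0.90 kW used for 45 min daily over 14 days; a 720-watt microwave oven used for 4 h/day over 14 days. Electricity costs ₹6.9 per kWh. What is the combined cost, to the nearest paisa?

₹343.41

vacuum cleaner: Runtime = 45 min × 14 = 630 min = 10.5 h
vacuum cleaner: 0.9 kW × 10.5 h = 9.45 kWh
microwave oven: Runtime = 4 h/day × 14 days = 56 h
microwave oven: 0.72 kW × 56 h = 40.32 kWh
Total energy = 49.77 kWh
Cost = 49.77 × ₹6.9 = ₹343.41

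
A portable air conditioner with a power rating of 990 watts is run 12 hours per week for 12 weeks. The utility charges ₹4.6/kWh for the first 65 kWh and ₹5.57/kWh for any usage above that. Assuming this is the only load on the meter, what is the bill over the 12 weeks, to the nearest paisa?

Runtime = 12 h/week × 12 weeks = 144 h
Energy = 0.99 kW × 144 h = 142.56 kWh
Tier 1 (0–65 kWh): 65 × ₹4.6 = ₹299
Above 65 kWh: 77.56 × ₹5.57 = ₹432.0092
Bill = ₹731.01

₹731.01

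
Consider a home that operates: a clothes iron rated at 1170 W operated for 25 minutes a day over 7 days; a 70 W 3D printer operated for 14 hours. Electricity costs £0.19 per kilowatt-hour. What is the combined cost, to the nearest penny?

clothes iron: Runtime = 25 min × 7 = 175 min = 2.916666… h
clothes iron: 1.17 kW × 2.916666… h = 3.4125 kWh
3D printer: 0.07 kW × 14 h = 0.98 kWh
Total energy = 4.3925 kWh
Cost = 4.3925 × £0.19 = £0.83

£0.83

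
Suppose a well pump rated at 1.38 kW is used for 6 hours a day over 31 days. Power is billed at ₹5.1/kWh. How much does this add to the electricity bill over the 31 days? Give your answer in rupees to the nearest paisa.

₹1309.07

Runtime = 6 h/day × 31 days = 186 h
Energy = 1.38 kW × 186 h = 256.68 kWh
Cost = 256.68 kWh × ₹5.1/kWh = ₹1309.07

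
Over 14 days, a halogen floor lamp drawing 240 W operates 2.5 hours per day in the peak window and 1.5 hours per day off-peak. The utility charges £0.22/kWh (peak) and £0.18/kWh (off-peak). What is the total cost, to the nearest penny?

£2.76

Peak energy = 0.24 kW × 2.5 h × 14 = 8.4 kWh
Off-peak energy = 0.24 kW × 1.5 h × 14 = 5.04 kWh
Cost = 8.4 × £0.22 + 5.04 × £0.18 = £1.848 + £0.9072 = £2.76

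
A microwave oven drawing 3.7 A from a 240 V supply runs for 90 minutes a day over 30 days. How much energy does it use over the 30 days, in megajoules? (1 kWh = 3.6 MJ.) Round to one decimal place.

Power = 3.7 A × 240 V = 888 W = 0.888 kW
Runtime = 90 min × 30 = 2700 min = 45 h
Energy = 0.888 kW × 45 h = 39.96 kWh
= 39.96 × 3.6 MJ = 143.9 MJ

143.9 MJ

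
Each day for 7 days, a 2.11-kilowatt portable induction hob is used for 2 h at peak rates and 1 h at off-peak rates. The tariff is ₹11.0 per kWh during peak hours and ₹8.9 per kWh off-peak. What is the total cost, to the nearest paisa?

Peak energy = 2.11 kW × 2 h × 7 = 29.54 kWh
Off-peak energy = 2.11 kW × 1 h × 7 = 14.77 kWh
Cost = 29.54 × ₹11.0 + 14.77 × ₹8.9 = ₹324.94 + ₹131.453 = ₹456.39

₹456.39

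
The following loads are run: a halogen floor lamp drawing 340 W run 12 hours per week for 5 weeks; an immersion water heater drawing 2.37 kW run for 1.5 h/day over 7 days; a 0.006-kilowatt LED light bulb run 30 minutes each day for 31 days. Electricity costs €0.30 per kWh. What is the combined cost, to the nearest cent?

€13.61

halogen floor lamp: Runtime = 12 h/week × 5 weeks = 60 h
halogen floor lamp: 0.34 kW × 60 h = 20.4 kWh
immersion water heater: Runtime = 1.5 h/day × 7 days = 10.5 h
immersion water heater: 2.37 kW × 10.5 h = 24.885 kWh
LED light bulb: Runtime = 30 min × 31 = 930 min = 15.5 h
LED light bulb: 0.006 kW × 15.5 h = 0.093 kWh
Total energy = 45.378 kWh
Cost = 45.378 × €0.30 = €13.61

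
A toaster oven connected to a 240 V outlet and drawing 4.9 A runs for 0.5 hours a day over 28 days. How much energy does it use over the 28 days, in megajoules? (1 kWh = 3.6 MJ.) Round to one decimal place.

59.3 MJ

Power = 4.9 A × 240 V = 1176 W = 1.176 kW
Runtime = 0.5 h/day × 28 days = 14 h
Energy = 1.176 kW × 14 h = 16.464 kWh
= 16.464 × 3.6 MJ = 59.3 MJ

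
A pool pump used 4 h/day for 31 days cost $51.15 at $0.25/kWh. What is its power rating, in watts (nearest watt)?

Energy = $51.15 ÷ $0.25/kWh = 204.6 kWh
Runtime = 4 h/day × 31 days = 124 h
Power = 204.6 kWh ÷ 124 h = 1.65 kW = 1650 W

1650 W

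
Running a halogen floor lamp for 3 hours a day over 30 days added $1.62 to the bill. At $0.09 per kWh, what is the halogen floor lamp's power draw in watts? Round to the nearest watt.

Energy = $1.62 ÷ $0.09/kWh = 18 kWh
Runtime = 3 h/day × 30 days = 90 h
Power = 18 kWh ÷ 90 h = 0.2 kW = 200 W

200 W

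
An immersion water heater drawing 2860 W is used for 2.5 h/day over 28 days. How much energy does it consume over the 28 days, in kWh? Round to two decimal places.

200.20 kWh

Runtime = 2.5 h/day × 28 days = 70 h
Energy = 2.86 kW × 70 h = 200.2 kWh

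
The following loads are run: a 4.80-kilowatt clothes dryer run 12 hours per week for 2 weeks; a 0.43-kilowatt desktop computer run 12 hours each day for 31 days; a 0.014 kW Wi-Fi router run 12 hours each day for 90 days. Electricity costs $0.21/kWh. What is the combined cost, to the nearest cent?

clothes dryer: Runtime = 12 h/week × 2 weeks = 24 h
clothes dryer: 4.8 kW × 24 h = 115.2 kWh
desktop computer: Runtime = 12 h/day × 31 days = 372 h
desktop computer: 0.43 kW × 372 h = 159.96 kWh
Wi-Fi router: Runtime = 12 h/day × 90 days = 1080 h
Wi-Fi router: 0.014 kW × 1080 h = 15.12 kWh
Total energy = 290.28 kWh
Cost = 290.28 × $0.21 = $60.96

$60.96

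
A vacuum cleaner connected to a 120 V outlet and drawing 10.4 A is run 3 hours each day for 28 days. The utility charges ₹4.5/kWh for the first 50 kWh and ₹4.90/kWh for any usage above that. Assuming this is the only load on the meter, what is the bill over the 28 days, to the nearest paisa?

₹493.68

Power = 10.4 A × 120 V = 1248 W = 1.248 kW
Runtime = 3 h/day × 28 days = 84 h
Energy = 1.248 kW × 84 h = 104.832 kWh
Tier 1 (0–50 kWh): 50 × ₹4.5 = ₹225
Above 50 kWh: 54.832 × ₹4.90 = ₹268.6768
Bill = ₹493.68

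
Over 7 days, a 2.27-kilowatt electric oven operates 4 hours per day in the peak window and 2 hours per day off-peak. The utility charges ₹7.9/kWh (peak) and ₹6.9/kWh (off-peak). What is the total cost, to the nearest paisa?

₹721.41

Peak energy = 2.27 kW × 4 h × 7 = 63.56 kWh
Off-peak energy = 2.27 kW × 2 h × 7 = 31.78 kWh
Cost = 63.56 × ₹7.9 + 31.78 × ₹6.9 = ₹502.124 + ₹219.282 = ₹721.41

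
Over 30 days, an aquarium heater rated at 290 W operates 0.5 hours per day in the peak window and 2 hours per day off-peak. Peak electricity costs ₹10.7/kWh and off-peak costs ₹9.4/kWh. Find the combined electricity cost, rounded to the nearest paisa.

₹210.11

Peak energy = 0.29 kW × 0.5 h × 30 = 4.35 kWh
Off-peak energy = 0.29 kW × 2 h × 30 = 17.4 kWh
Cost = 4.35 × ₹10.7 + 17.4 × ₹9.4 = ₹46.545 + ₹163.56 = ₹210.11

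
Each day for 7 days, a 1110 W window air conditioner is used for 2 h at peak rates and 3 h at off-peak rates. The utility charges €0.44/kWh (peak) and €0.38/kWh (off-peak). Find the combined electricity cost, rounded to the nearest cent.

Peak energy = 1.11 kW × 2 h × 7 = 15.54 kWh
Off-peak energy = 1.11 kW × 3 h × 7 = 23.31 kWh
Cost = 15.54 × €0.44 + 23.31 × €0.38 = €6.8376 + €8.8578 = €15.70

€15.70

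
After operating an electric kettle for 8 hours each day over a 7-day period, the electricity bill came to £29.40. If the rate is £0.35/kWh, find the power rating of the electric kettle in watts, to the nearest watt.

Energy = £29.40 ÷ £0.35/kWh = 84 kWh
Runtime = 8 h/day × 7 days = 56 h
Power = 84 kWh ÷ 56 h = 1.5 kW = 1500 W

1500 W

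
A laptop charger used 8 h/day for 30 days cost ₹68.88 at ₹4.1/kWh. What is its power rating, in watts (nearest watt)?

Energy = ₹68.88 ÷ ₹4.1/kWh = 16.8 kWh
Runtime = 8 h/day × 30 days = 240 h
Power = 16.8 kWh ÷ 240 h = 0.07 kW = 70 W

70 W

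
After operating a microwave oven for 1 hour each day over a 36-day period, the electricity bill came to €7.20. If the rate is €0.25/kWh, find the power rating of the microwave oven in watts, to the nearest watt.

Energy = €7.20 ÷ €0.25/kWh = 28.8 kWh
Runtime = 1 h/day × 36 days = 36 h
Power = 28.8 kWh ÷ 36 h = 0.8 kW = 800 W

800 W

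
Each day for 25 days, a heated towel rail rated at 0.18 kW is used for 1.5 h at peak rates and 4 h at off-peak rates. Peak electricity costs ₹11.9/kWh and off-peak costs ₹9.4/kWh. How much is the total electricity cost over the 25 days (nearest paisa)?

Peak energy = 0.18 kW × 1.5 h × 25 = 6.75 kWh
Off-peak energy = 0.18 kW × 4 h × 25 = 18 kWh
Cost = 6.75 × ₹11.9 + 18 × ₹9.4 = ₹80.325 + ₹169.2 = ₹249.53

₹249.53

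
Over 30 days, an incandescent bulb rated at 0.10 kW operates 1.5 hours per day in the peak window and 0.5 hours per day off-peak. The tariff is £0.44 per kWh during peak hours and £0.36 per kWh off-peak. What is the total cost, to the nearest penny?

Peak energy = 0.1 kW × 1.5 h × 30 = 4.5 kWh
Off-peak energy = 0.1 kW × 0.5 h × 30 = 1.5 kWh
Cost = 4.5 × £0.44 + 1.5 × £0.36 = £1.98 + £0.54 = £2.52

£2.52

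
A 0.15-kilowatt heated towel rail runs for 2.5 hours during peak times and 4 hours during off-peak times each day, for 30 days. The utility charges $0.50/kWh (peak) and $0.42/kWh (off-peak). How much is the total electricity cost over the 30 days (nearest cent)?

Peak energy = 0.15 kW × 2.5 h × 30 = 11.25 kWh
Off-peak energy = 0.15 kW × 4 h × 30 = 18 kWh
Cost = 11.25 × $0.50 + 18 × $0.42 = $5.625 + $7.56 = $13.19

$13.19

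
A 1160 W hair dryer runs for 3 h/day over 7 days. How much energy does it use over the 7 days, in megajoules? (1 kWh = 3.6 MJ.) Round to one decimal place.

87.7 MJ

Runtime = 3 h/day × 7 days = 21 h
Energy = 1.16 kW × 21 h = 24.36 kWh
= 24.36 × 3.6 MJ = 87.7 MJ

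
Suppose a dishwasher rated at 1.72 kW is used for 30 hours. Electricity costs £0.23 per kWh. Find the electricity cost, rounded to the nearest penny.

Energy = 1.72 kW × 30 h = 51.6 kWh
Cost = 51.6 kWh × £0.23/kWh = £11.87

£11.87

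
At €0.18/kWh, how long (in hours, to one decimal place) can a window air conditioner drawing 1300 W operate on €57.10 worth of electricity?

Energy available = €57.10 ÷ €0.18/kWh = 317.2222 kWh
Hours = 317.2222 kWh ÷ 1.3 kW = 244.0 h

244.0 h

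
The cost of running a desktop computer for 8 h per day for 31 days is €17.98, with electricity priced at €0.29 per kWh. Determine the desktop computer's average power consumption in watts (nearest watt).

250 W

Energy = €17.98 ÷ €0.29/kWh = 62 kWh
Runtime = 8 h/day × 31 days = 248 h
Power = 62 kWh ÷ 248 h = 0.25 kW = 250 W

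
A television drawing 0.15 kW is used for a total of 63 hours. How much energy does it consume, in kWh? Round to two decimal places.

Energy = 0.15 kW × 63 h = 9.45 kWh

9.45 kWh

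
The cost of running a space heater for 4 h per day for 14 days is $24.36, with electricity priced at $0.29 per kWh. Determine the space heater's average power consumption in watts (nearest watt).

1500 W

Energy = $24.36 ÷ $0.29/kWh = 84 kWh
Runtime = 4 h/day × 14 days = 56 h
Power = 84 kWh ÷ 56 h = 1.5 kW = 1500 W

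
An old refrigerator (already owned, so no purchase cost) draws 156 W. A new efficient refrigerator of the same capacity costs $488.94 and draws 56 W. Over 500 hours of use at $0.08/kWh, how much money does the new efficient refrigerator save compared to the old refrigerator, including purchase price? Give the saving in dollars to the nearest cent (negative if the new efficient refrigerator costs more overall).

-$484.94

old refrigerator: $0.00 + (156/1000) kW × 500 h × $0.08 = $0.00 + $6.24 = $6.24
new efficient refrigerator: $488.94 + (56/1000) kW × 500 h × $0.08 = $488.94 + $2.24 = $491.18
Saving = $6.24 − $491.18 = −$484.94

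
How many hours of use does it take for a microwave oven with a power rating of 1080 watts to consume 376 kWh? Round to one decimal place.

Hours = 376 kWh ÷ 1.08 kW = 348.1 h

348.1 h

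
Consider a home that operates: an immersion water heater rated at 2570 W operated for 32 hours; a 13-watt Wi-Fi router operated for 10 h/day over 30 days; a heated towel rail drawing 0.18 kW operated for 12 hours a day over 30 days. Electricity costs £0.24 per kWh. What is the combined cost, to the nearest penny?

immersion water heater: 2.57 kW × 32 h = 82.24 kWh
Wi-Fi router: Runtime = 10 h/day × 30 days = 300 h
Wi-Fi router: 0.013 kW × 300 h = 3.9 kWh
heated towel rail: Runtime = 12 h/day × 30 days = 360 h
heated towel rail: 0.18 kW × 360 h = 64.8 kWh
Total energy = 150.94 kWh
Cost = 150.94 × £0.24 = £36.23

£36.23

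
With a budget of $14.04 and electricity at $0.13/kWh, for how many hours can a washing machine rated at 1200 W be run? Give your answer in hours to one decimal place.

90.0 h

Energy available = $14.04 ÷ $0.13/kWh = 108 kWh
Hours = 108 kWh ÷ 1.2 kW = 90.0 h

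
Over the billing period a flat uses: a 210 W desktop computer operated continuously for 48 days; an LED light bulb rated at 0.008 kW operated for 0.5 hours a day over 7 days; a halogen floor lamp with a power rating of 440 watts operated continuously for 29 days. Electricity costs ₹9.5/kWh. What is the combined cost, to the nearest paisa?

desktop computer: Runtime = 24 h × 48 = 1152 h
desktop computer: 0.21 kW × 1152 h = 241.92 kWh
LED light bulb: Runtime = 0.5 h/day × 7 days = 3.5 h
LED light bulb: 0.008 kW × 3.5 h = 0.028 kWh
halogen floor lamp: Runtime = 24 h × 29 = 696 h
halogen floor lamp: 0.44 kW × 696 h = 306.24 kWh
Total energy = 548.188 kWh
Cost = 548.188 × ₹9.5 = ₹5207.79

₹5207.79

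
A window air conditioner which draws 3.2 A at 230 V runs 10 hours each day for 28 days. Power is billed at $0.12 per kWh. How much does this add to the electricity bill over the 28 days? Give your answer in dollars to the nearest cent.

Power = 3.2 A × 230 V = 736 W = 0.736 kW
Runtime = 10 h/day × 28 days = 280 h
Energy = 0.736 kW × 280 h = 206.08 kWh
Cost = 206.08 kWh × $0.12/kWh = $24.73

$24.73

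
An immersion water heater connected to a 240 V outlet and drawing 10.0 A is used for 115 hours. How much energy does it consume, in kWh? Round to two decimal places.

276.00 kWh

Power = 10.0 A × 240 V = 2400 W = 2.4 kW
Energy = 2.4 kW × 115 h = 276 kWh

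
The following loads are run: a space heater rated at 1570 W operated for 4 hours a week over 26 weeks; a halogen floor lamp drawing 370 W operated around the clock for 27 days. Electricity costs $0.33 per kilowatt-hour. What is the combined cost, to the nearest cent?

$133.00

space heater: Runtime = 4 h/week × 26 weeks = 104 h
space heater: 1.57 kW × 104 h = 163.28 kWh
halogen floor lamp: Runtime = 24 h × 27 = 648 h
halogen floor lamp: 0.37 kW × 648 h = 239.76 kWh
Total energy = 403.04 kWh
Cost = 403.04 × $0.33 = $133.00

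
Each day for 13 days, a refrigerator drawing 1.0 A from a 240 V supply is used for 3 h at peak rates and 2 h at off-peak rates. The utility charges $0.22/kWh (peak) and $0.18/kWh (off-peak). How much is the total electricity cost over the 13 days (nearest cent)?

$3.18

Power = 1.0 A × 240 V = 240 W = 0.24 kW
Peak energy = 0.24 kW × 3 h × 13 = 9.36 kWh
Off-peak energy = 0.24 kW × 2 h × 13 = 6.24 kWh
Cost = 9.36 × $0.22 + 6.24 × $0.18 = $2.0592 + $1.1232 = $3.18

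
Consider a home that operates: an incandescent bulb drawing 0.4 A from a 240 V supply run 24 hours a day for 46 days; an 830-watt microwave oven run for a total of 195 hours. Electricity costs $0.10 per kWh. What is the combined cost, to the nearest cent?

$26.78

incandescent bulb: Power = 0.4 A × 240 V = 96 W = 0.096 kW
incandescent bulb: Runtime = 24 h × 46 = 1104 h
incandescent bulb: 0.096 kW × 1104 h = 105.984 kWh
microwave oven: 0.83 kW × 195 h = 161.85 kWh
Total energy = 267.834 kWh
Cost = 267.834 × $0.10 = $26.78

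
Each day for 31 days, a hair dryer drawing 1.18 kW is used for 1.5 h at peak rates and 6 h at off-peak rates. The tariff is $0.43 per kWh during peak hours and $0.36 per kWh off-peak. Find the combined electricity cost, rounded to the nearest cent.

$102.61

Peak energy = 1.18 kW × 1.5 h × 31 = 54.87 kWh
Off-peak energy = 1.18 kW × 6 h × 31 = 219.48 kWh
Cost = 54.87 × $0.43 + 219.48 × $0.36 = $23.5941 + $79.0128 = $102.61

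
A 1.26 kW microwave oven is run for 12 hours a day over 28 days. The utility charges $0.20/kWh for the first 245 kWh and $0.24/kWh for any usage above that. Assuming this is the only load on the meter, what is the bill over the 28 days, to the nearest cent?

Runtime = 12 h/day × 28 days = 336 h
Energy = 1.26 kW × 336 h = 423.36 kWh
Tier 1 (0–245 kWh): 245 × $0.20 = $49
Above 245 kWh: 178.36 × $0.24 = $42.8064
Bill = $91.81

$91.81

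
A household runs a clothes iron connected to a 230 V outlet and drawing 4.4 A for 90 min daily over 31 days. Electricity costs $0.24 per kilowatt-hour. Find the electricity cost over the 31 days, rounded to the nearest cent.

$11.29

Power = 4.4 A × 230 V = 1012 W = 1.012 kW
Runtime = 90 min × 31 = 2790 min = 46.5 h
Energy = 1.012 kW × 46.5 h = 47.058 kWh
Cost = 47.058 kWh × $0.24/kWh = $11.29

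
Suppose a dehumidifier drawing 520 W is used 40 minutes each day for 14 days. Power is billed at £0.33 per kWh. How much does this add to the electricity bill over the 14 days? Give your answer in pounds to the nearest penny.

£1.60

Runtime = 40 min × 14 = 560 min = 9.333333… h
Energy = 0.52 kW × 9.333333… h = 4.853333… kWh
Cost = 4.853333… kWh × £0.33/kWh = £1.60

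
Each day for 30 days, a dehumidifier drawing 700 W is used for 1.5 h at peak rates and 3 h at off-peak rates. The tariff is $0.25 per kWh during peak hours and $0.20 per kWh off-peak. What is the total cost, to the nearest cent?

Peak energy = 0.7 kW × 1.5 h × 30 = 31.5 kWh
Off-peak energy = 0.7 kW × 3 h × 30 = 63 kWh
Cost = 31.5 × $0.25 + 63 × $0.20 = $7.875 + $12.6 = $20.48

$20.48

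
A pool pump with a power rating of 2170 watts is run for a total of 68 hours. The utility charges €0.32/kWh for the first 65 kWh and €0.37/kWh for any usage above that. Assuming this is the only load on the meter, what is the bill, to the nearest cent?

€51.35

Energy = 2.17 kW × 68 h = 147.56 kWh
Tier 1 (0–65 kWh): 65 × €0.32 = €20.8
Above 65 kWh: 82.56 × €0.37 = €30.5472
Bill = €51.35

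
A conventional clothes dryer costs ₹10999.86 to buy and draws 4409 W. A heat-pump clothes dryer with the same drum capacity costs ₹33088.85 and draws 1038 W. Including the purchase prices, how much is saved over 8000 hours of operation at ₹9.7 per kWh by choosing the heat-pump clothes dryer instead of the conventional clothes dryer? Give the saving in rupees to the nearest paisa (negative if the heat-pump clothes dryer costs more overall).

conventional clothes dryer: ₹10999.86 + (4409/1000) kW × 8000 h × ₹9.7 = ₹10999.86 + ₹342138.4 = ₹353138.26
heat-pump clothes dryer: ₹33088.85 + (1038/1000) kW × 8000 h × ₹9.7 = ₹33088.85 + ₹80548.8 = ₹113637.65
Saving = ₹353138.26 − ₹113637.65 = ₹239500.61

₹239500.61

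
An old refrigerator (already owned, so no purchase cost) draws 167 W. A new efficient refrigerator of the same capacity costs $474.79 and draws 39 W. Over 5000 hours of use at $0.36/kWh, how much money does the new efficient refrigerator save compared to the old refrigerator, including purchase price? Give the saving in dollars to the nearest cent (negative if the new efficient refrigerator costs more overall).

old refrigerator: $0.00 + (167/1000) kW × 5000 h × $0.36 = $0.00 + $300.6 = $300.6
new efficient refrigerator: $474.79 + (39/1000) kW × 5000 h × $0.36 = $474.79 + $70.2 = $544.99
Saving = $300.6 − $544.99 = −$244.39

-$244.39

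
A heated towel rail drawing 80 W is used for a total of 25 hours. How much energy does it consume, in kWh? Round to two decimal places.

2.00 kWh

Energy = 0.08 kW × 25 h = 2 kWh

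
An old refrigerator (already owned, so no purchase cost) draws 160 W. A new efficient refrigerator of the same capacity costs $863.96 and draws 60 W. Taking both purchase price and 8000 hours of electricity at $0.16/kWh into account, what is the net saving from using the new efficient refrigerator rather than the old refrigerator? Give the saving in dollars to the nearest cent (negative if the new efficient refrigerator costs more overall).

old refrigerator: $0.00 + (160/1000) kW × 8000 h × $0.16 = $0.00 + $204.8 = $204.8
new efficient refrigerator: $863.96 + (60/1000) kW × 8000 h × $0.16 = $863.96 + $76.8 = $940.76
Saving = $204.8 − $940.76 = −$735.96

-$735.96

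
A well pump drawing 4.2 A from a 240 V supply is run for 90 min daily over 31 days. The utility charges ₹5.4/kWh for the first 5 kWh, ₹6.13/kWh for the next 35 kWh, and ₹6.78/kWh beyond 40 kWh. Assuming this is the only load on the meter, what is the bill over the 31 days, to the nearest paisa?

Power = 4.2 A × 240 V = 1008 W = 1.008 kW
Runtime = 90 min × 31 = 2790 min = 46.5 h
Energy = 1.008 kW × 46.5 h = 46.872 kWh
Tier 1 (0–5 kWh): 5 × ₹5.4 = ₹27
Tier 2 (5–40 kWh): 35 × ₹6.13 = ₹214.55
Above 40 kWh: 6.872 × ₹6.78 = ₹46.59216
Bill = ₹288.14

₹288.14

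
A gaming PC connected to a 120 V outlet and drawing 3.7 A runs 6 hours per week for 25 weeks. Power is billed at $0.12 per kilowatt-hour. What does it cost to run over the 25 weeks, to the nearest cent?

Power = 3.7 A × 120 V = 444 W = 0.444 kW
Runtime = 6 h/week × 25 weeks = 150 h
Energy = 0.444 kW × 150 h = 66.6 kWh
Cost = 66.6 kWh × $0.12/kWh = $7.99

$7.99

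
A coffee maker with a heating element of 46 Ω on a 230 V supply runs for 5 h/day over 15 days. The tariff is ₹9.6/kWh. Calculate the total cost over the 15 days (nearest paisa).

Power = V²/R = 230²/46 = 1150 W = 1.15 kW
Runtime = 5 h/day × 15 days = 75 h
Energy = 1.15 kW × 75 h = 86.25 kWh
Cost = 86.25 kWh × ₹9.6/kWh = ₹828.00

₹828.00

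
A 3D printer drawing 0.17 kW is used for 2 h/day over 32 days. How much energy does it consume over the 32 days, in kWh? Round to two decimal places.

Runtime = 2 h/day × 32 days = 64 h
Energy = 0.17 kW × 64 h = 10.88 kWh

10.88 kWh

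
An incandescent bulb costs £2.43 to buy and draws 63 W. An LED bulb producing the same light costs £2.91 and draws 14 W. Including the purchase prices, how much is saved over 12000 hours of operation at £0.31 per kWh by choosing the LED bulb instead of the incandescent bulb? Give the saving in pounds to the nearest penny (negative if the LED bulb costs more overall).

£181.80

incandescent bulb: £2.43 + (63/1000) kW × 12000 h × £0.31 = £2.43 + £234.36 = £236.79
LED bulb: £2.91 + (14/1000) kW × 12000 h × £0.31 = £2.91 + £52.08 = £54.99
Saving = £236.79 − £54.99 = £181.8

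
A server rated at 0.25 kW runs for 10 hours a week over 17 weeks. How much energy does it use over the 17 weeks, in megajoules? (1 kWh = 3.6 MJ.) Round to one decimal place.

Runtime = 10 h/week × 17 weeks = 170 h
Energy = 0.25 kW × 170 h = 42.5 kWh
= 42.5 × 3.6 MJ = 153.0 MJ

153.0 MJ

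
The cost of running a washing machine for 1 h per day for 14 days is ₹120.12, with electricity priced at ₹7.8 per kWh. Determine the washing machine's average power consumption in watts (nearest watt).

1100 W

Energy = ₹120.12 ÷ ₹7.8/kWh = 15.4 kWh
Runtime = 1 h/day × 14 days = 14 h
Power = 15.4 kWh ÷ 14 h = 1.1 kW = 1100 W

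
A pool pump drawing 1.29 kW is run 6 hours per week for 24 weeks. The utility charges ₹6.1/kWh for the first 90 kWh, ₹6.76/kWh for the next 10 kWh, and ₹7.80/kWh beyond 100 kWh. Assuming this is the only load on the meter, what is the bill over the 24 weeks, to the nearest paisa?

Runtime = 6 h/week × 24 weeks = 144 h
Energy = 1.29 kW × 144 h = 185.76 kWh
Tier 1 (0–90 kWh): 90 × ₹6.1 = ₹549
Tier 2 (90–100 kWh): 10 × ₹6.76 = ₹67.6
Above 100 kWh: 85.76 × ₹7.80 = ₹668.928
Bill = ₹1285.53

₹1285.53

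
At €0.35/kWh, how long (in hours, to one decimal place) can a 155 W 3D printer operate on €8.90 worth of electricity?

Energy available = €8.90 ÷ €0.35/kWh = 25.4286 kWh
Hours = 25.4286 kWh ÷ 0.155 kW = 164.1 h

164.1 h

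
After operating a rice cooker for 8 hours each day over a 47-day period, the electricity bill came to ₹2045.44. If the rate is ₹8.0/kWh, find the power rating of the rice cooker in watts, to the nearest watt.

Energy = ₹2045.44 ÷ ₹8.0/kWh = 255.68 kWh
Runtime = 8 h/day × 47 days = 376 h
Power = 255.68 kWh ÷ 376 h = 0.68 kW = 680 W

680 W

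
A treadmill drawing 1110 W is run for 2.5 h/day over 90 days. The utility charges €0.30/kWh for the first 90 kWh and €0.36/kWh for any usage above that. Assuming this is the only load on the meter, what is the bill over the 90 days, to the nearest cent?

Runtime = 2.5 h/day × 90 days = 225 h
Energy = 1.11 kW × 225 h = 249.75 kWh
Tier 1 (0–90 kWh): 90 × €0.30 = €27
Above 90 kWh: 159.75 × €0.36 = €57.51
Bill = €84.51

€84.51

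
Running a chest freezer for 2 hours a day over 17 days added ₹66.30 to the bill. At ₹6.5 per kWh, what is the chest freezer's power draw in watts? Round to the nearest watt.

Energy = ₹66.30 ÷ ₹6.5/kWh = 10.2 kWh
Runtime = 2 h/day × 17 days = 34 h
Power = 10.2 kWh ÷ 34 h = 0.3 kW = 300 W

300 W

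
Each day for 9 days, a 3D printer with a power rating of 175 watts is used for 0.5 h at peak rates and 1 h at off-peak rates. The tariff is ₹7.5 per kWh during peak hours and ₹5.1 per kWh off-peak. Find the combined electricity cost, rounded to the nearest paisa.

₹13.94

Peak energy = 0.175 kW × 0.5 h × 9 = 0.7875 kWh
Off-peak energy = 0.175 kW × 1 h × 9 = 1.575 kWh
Cost = 0.7875 × ₹7.5 + 1.575 × ₹5.1 = ₹5.90625 + ₹8.0325 = ₹13.94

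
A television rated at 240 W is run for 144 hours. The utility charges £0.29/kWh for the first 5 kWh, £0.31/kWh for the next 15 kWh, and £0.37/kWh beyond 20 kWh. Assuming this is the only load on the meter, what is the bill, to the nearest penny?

Energy = 0.24 kW × 144 h = 34.56 kWh
Tier 1 (0–5 kWh): 5 × £0.29 = £1.45
Tier 2 (5–20 kWh): 15 × £0.31 = £4.65
Above 20 kWh: 14.56 × £0.37 = £5.3872
Bill = £11.49

£11.49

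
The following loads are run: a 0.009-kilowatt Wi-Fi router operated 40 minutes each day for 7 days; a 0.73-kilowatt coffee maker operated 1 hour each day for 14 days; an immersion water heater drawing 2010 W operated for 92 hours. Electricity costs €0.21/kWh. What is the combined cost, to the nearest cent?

Wi-Fi router: Runtime = 40 min × 7 = 280 min = 4.666666… h
Wi-Fi router: 0.009 kW × 4.666666… h = 0.042 kWh
coffee maker: Runtime = 1 h/day × 14 days = 14 h
coffee maker: 0.73 kW × 14 h = 10.22 kWh
immersion water heater: 2.01 kW × 92 h = 184.92 kWh
Total energy = 195.182 kWh
Cost = 195.182 × €0.21 = €40.99

€40.99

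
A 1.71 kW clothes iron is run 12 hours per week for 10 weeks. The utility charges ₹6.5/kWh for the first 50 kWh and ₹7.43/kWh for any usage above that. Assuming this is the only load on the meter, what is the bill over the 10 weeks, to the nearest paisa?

Runtime = 12 h/week × 10 weeks = 120 h
Energy = 1.71 kW × 120 h = 205.2 kWh
Tier 1 (0–50 kWh): 50 × ₹6.5 = ₹325
Above 50 kWh: 155.2 × ₹7.43 = ₹1153.136
Bill = ₹1478.14

₹1478.14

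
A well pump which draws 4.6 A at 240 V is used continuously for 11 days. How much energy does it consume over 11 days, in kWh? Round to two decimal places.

291.46 kWh

Power = 4.6 A × 240 V = 1104 W = 1.104 kW
Runtime = 24 h × 11 = 264 h
Energy = 1.104 kW × 264 h = 291.456 kWh ≈ 291.46 kWh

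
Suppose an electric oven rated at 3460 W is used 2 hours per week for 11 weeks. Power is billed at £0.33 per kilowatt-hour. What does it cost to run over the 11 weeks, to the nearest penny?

Runtime = 2 h/week × 11 weeks = 22 h
Energy = 3.46 kW × 22 h = 76.12 kWh
Cost = 76.12 kWh × £0.33/kWh = £25.12

£25.12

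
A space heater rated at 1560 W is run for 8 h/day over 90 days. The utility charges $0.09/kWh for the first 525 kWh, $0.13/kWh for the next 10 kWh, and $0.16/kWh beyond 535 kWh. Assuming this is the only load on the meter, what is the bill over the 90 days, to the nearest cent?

$142.66

Runtime = 8 h/day × 90 days = 720 h
Energy = 1.56 kW × 720 h = 1123.2 kWh
Tier 1 (0–525 kWh): 525 × $0.09 = $47.25
Tier 2 (525–535 kWh): 10 × $0.13 = $1.3
Above 535 kWh: 588.2 × $0.16 = $94.112
Bill = $142.66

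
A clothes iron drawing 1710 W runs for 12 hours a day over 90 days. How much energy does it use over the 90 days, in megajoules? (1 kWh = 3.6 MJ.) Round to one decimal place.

Runtime = 12 h/day × 90 days = 1080 h
Energy = 1.71 kW × 1080 h = 1846.8 kWh
= 1846.8 × 3.6 MJ = 6648.5 MJ

6648.5 MJ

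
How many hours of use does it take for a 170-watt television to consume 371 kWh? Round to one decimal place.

2182.4 h

Hours = 371 kWh ÷ 0.17 kW = 2182.4 h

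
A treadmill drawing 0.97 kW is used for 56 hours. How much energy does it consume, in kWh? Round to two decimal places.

54.32 kWh

Energy = 0.97 kW × 56 h = 54.32 kWh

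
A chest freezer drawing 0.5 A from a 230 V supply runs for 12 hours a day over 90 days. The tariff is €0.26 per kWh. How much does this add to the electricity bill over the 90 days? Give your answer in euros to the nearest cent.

€32.29

Power = 0.5 A × 230 V = 115 W = 0.115 kW
Runtime = 12 h/day × 90 days = 1080 h
Energy = 0.115 kW × 1080 h = 124.2 kWh
Cost = 124.2 kWh × €0.26/kWh = €32.29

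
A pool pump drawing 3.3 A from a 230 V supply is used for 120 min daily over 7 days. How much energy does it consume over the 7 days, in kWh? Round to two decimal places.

Power = 3.3 A × 230 V = 759 W = 0.759 kW
Runtime = 120 min × 7 = 840 min = 14 h
Energy = 0.759 kW × 14 h = 10.626 kWh ≈ 10.63 kWh

10.63 kWh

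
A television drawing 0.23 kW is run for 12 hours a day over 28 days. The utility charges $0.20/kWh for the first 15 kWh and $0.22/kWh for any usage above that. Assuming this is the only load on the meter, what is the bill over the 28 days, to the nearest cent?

Runtime = 12 h/day × 28 days = 336 h
Energy = 0.23 kW × 336 h = 77.28 kWh
Tier 1 (0–15 kWh): 15 × $0.20 = $3
Above 15 kWh: 62.28 × $0.22 = $13.7016
Bill = $16.70

$16.70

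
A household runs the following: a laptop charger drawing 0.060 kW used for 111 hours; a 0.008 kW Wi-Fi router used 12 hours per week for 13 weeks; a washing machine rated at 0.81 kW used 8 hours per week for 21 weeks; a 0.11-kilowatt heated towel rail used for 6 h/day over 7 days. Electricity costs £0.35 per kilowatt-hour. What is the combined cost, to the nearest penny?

£52.01

laptop charger: 0.06 kW × 111 h = 6.66 kWh
Wi-Fi router: Runtime = 12 h/week × 13 weeks = 156 h
Wi-Fi router: 0.008 kW × 156 h = 1.248 kWh
washing machine: Runtime = 8 h/week × 21 weeks = 168 h
washing machine: 0.81 kW × 168 h = 136.08 kWh
heated towel rail: Runtime = 6 h/day × 7 days = 42 h
heated towel rail: 0.11 kW × 42 h = 4.62 kWh
Total energy = 148.608 kWh
Cost = 148.608 × £0.35 = £52.01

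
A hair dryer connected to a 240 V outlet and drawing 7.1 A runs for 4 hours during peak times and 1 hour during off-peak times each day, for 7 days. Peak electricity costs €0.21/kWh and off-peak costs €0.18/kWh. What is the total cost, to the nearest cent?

Power = 7.1 A × 240 V = 1704 W = 1.704 kW
Peak energy = 1.704 kW × 4 h × 7 = 47.712 kWh
Off-peak energy = 1.704 kW × 1 h × 7 = 11.928 kWh
Cost = 47.712 × €0.21 + 11.928 × €0.18 = €10.01952 + €2.14704 = €12.17

€12.17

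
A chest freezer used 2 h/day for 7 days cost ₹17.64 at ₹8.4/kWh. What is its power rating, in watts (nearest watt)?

150 W

Energy = ₹17.64 ÷ ₹8.4/kWh = 2.1 kWh
Runtime = 2 h/day × 7 days = 14 h
Power = 2.1 kWh ÷ 14 h = 0.15 kW = 150 W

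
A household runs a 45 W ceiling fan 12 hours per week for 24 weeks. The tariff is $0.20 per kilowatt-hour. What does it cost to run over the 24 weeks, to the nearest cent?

$2.59

Runtime = 12 h/week × 24 weeks = 288 h
Energy = 0.045 kW × 288 h = 12.96 kWh
Cost = 12.96 kWh × $0.20/kWh = $2.59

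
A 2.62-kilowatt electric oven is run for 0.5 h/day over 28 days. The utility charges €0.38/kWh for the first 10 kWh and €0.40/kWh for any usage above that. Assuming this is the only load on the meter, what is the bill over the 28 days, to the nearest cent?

€14.47

Runtime = 0.5 h/day × 28 days = 14 h
Energy = 2.62 kW × 14 h = 36.68 kWh
Tier 1 (0–10 kWh): 10 × €0.38 = €3.8
Above 10 kWh: 26.68 × €0.40 = €10.672
Bill = €14.47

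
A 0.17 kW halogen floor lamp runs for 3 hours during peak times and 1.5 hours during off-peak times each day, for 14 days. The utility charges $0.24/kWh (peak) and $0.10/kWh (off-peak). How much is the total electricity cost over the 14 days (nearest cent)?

Peak energy = 0.17 kW × 3 h × 14 = 7.14 kWh
Off-peak energy = 0.17 kW × 1.5 h × 14 = 3.57 kWh
Cost = 7.14 × $0.24 + 3.57 × $0.10 = $1.7136 + $0.357 = $2.07

$2.07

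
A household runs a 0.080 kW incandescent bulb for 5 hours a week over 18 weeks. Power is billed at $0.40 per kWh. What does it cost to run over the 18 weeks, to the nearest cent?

$2.88

Runtime = 5 h/week × 18 weeks = 90 h
Energy = 0.08 kW × 90 h = 7.2 kWh
Cost = 7.2 kWh × $0.40/kWh = $2.88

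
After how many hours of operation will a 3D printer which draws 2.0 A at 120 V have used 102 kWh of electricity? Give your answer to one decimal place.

425.0 h

Power = 2.0 A × 120 V = 240 W = 0.24 kW
Hours = 102 kWh ÷ 0.24 kW = 425.0 h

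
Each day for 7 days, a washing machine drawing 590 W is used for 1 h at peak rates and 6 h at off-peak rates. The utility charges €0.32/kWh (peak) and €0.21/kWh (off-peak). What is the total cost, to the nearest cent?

Peak energy = 0.59 kW × 1 h × 7 = 4.13 kWh
Off-peak energy = 0.59 kW × 6 h × 7 = 24.78 kWh
Cost = 4.13 × €0.32 + 24.78 × €0.21 = €1.3216 + €5.2038 = €6.53

€6.53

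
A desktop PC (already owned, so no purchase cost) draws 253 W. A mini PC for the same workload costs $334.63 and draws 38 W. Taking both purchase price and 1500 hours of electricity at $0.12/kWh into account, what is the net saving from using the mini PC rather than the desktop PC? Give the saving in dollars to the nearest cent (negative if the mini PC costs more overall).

desktop PC: $0.00 + (253/1000) kW × 1500 h × $0.12 = $0.00 + $45.54 = $45.54
mini PC: $334.63 + (38/1000) kW × 1500 h × $0.12 = $334.63 + $6.84 = $341.47
Saving = $45.54 − $341.47 = −$295.93

-$295.93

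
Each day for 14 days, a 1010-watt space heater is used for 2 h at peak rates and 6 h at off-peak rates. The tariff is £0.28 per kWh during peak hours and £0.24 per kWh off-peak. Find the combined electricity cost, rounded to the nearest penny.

Peak energy = 1.01 kW × 2 h × 14 = 28.28 kWh
Off-peak energy = 1.01 kW × 6 h × 14 = 84.84 kWh
Cost = 28.28 × £0.28 + 84.84 × £0.24 = £7.9184 + £20.3616 = £28.28

£28.28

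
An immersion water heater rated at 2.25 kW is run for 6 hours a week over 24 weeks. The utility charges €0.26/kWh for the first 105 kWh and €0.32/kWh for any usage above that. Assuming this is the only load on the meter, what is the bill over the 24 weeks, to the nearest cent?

€97.38

Runtime = 6 h/week × 24 weeks = 144 h
Energy = 2.25 kW × 144 h = 324 kWh
Tier 1 (0–105 kWh): 105 × €0.26 = €27.3
Above 105 kWh: 219 × €0.32 = €70.08
Bill = €97.38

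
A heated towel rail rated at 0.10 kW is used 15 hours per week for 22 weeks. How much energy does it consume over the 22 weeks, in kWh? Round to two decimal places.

33.00 kWh

Runtime = 15 h/week × 22 weeks = 330 h
Energy = 0.1 kW × 330 h = 33 kWh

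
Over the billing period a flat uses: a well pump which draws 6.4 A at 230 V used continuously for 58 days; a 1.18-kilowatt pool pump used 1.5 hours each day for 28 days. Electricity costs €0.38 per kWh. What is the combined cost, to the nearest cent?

€797.46

well pump: Power = 6.4 A × 230 V = 1472 W = 1.472 kW
well pump: Runtime = 24 h × 58 = 1392 h
well pump: 1.472 kW × 1392 h = 2049.024 kWh
pool pump: Runtime = 1.5 h/day × 28 days = 42 h
pool pump: 1.18 kW × 42 h = 49.56 kWh
Total energy = 2098.584 kWh
Cost = 2098.584 × €0.38 = €797.46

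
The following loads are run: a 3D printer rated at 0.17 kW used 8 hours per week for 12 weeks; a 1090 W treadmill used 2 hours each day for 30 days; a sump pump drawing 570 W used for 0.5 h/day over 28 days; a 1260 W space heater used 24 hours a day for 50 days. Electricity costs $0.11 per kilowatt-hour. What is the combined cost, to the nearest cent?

3D printer: Runtime = 8 h/week × 12 weeks = 96 h
3D printer: 0.17 kW × 96 h = 16.32 kWh
treadmill: Runtime = 2 h/day × 30 days = 60 h
treadmill: 1.09 kW × 60 h = 65.4 kWh
sump pump: Runtime = 0.5 h/day × 28 days = 14 h
sump pump: 0.57 kW × 14 h = 7.98 kWh
space heater: Runtime = 24 h × 50 = 1200 h
space heater: 1.26 kW × 1200 h = 1512 kWh
Total energy = 1601.7 kWh
Cost = 1601.7 × $0.11 = $176.19

$176.19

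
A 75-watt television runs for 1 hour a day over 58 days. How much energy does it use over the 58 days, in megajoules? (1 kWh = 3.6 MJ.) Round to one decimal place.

Runtime = 1 h/day × 58 days = 58 h
Energy = 0.075 kW × 58 h = 4.35 kWh
= 4.35 × 3.6 MJ = 15.7 MJ

15.7 MJ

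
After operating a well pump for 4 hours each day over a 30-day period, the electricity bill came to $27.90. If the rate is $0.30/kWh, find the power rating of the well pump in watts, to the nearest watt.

Energy = $27.90 ÷ $0.30/kWh = 93 kWh
Runtime = 4 h/day × 30 days = 120 h
Power = 93 kWh ÷ 120 h = 0.775 kW = 775 W

775 W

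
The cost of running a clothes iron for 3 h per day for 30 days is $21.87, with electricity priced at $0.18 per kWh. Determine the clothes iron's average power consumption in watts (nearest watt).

1350 W

Energy = $21.87 ÷ $0.18/kWh = 121.5 kWh
Runtime = 3 h/day × 30 days = 90 h
Power = 121.5 kWh ÷ 90 h = 1.35 kW = 1350 W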